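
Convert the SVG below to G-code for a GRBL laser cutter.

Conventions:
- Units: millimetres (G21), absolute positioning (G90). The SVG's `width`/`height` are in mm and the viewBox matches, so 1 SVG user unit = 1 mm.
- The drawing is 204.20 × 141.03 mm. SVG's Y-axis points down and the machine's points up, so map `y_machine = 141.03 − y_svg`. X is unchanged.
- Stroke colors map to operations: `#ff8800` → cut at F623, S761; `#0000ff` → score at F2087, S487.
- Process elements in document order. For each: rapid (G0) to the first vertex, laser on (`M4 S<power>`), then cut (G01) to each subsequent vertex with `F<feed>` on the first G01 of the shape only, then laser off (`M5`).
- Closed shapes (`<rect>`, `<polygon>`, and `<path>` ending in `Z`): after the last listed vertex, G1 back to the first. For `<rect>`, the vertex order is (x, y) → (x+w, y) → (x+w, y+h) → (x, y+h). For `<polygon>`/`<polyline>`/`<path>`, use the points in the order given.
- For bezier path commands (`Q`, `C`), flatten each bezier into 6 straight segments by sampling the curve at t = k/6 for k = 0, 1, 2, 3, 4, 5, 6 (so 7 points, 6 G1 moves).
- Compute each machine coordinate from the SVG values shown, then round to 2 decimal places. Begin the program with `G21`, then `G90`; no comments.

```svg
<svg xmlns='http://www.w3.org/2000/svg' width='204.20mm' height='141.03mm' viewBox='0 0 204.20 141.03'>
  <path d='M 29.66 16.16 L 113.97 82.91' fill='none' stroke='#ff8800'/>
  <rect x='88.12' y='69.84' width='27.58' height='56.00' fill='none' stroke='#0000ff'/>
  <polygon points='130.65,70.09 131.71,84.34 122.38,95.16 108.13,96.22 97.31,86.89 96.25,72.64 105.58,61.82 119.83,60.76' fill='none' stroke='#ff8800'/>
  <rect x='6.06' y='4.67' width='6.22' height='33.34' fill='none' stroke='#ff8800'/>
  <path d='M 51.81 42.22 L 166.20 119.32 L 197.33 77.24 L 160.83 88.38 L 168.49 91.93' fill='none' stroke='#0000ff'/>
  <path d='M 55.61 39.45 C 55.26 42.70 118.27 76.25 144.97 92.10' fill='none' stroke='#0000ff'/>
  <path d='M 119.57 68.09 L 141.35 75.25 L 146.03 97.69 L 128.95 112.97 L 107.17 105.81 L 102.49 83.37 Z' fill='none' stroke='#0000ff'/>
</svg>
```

G21
G90
G0 X29.66 Y124.87
M4 S761
G01 X113.97 Y58.12 F623
M5
G0 X88.12 Y71.19
M4 S487
G01 X115.70 Y71.19 F2087
G01 X115.70 Y15.19
G01 X88.12 Y15.19
G01 X88.12 Y71.19
M5
G0 X130.65 Y70.94
M4 S761
G01 X131.71 Y56.69 F623
G01 X122.38 Y45.87
G01 X108.13 Y44.81
G01 X97.31 Y54.14
G01 X96.25 Y68.39
G01 X105.58 Y79.21
G01 X119.83 Y80.27
G01 X130.65 Y70.94
M5
G0 X6.06 Y136.36
M4 S761
G01 X12.28 Y136.36 F623
G01 X12.28 Y103.02
G01 X6.06 Y103.02
G01 X6.06 Y136.36
M5
G0 X51.81 Y98.81
M4 S487
G01 X166.20 Y21.71 F2087
G01 X197.33 Y63.79
G01 X160.83 Y52.65
G01 X168.49 Y49.10
M5
G0 X55.61 Y101.58
M4 S487
G01 X60.25 Y97.65 F2087
G01 X72.69 Y90.01
G01 X90.15 Y79.98
G01 X109.86 Y68.90
G01 X129.06 Y58.11
G01 X144.97 Y48.93
M5
G0 X119.57 Y72.94
M4 S487
G01 X141.35 Y65.78 F2087
G01 X146.03 Y43.34
G01 X128.95 Y28.06
G01 X107.17 Y35.22
G01 X102.49 Y57.66
G01 X119.57 Y72.94
M5

Since the viewBox matches the mm dimensions, user units are millimetres directly. The only transform is the Y-flip y_m = 141.03 − y_svg.

Shape 1 is a line segment drawn with `<path>`. Its stroke #ff8800 means cut at S761, F623. After flipping Y the toolpath is (29.66,124.87) → (113.97,58.12).

Shape 2 is a rectangle drawn with `<rect>`. Its stroke #0000ff means score at S487, F2087. After flipping Y the toolpath is (88.12,71.19) → (115.70,71.19) → (115.70,15.19) → (88.12,15.19) → (88.12,71.19), returning to the start.

Shape 3 is a regular polygon drawn with `<polygon>`. Its stroke #ff8800 means cut at S761, F623. After flipping Y the toolpath is (130.65,70.94) → (131.71,56.69) → (122.38,45.87) → (108.13,44.81) → (97.31,54.14) → (96.25,68.39) → (105.58,79.21) → (119.83,80.27) → (130.65,70.94), returning to the start.

Shape 4 is a rectangle drawn with `<rect>`. Its stroke #ff8800 means cut at S761, F623. After flipping Y the toolpath is (6.06,136.36) → (12.28,136.36) → (12.28,103.02) → (6.06,103.02) → (6.06,136.36), returning to the start.

Shape 5 is a open polyline drawn with `<path>`. Its stroke #0000ff means score at S487, F2087. After flipping Y the toolpath is (51.81,98.81) → (166.20,21.71) → (197.33,63.79) → (160.83,52.65) → (168.49,49.10).

Shape 6 is a cubic bezier drawn with `<path>`. Its stroke #0000ff means score at S487, F2087. After flipping Y the toolpath is (55.61,101.58) → (60.25,97.65) → (72.69,90.01) → (90.15,79.98) → (109.86,68.90) → (129.06,58.11) → (144.97,48.93).

Shape 7 is a regular polygon drawn with `<path>`. Its stroke #0000ff means score at S487, F2087. After flipping Y the toolpath is (119.57,72.94) → (141.35,65.78) → (146.03,43.34) → (128.95,28.06) → (107.17,35.22) → (102.49,57.66) → (119.57,72.94), returning to the start.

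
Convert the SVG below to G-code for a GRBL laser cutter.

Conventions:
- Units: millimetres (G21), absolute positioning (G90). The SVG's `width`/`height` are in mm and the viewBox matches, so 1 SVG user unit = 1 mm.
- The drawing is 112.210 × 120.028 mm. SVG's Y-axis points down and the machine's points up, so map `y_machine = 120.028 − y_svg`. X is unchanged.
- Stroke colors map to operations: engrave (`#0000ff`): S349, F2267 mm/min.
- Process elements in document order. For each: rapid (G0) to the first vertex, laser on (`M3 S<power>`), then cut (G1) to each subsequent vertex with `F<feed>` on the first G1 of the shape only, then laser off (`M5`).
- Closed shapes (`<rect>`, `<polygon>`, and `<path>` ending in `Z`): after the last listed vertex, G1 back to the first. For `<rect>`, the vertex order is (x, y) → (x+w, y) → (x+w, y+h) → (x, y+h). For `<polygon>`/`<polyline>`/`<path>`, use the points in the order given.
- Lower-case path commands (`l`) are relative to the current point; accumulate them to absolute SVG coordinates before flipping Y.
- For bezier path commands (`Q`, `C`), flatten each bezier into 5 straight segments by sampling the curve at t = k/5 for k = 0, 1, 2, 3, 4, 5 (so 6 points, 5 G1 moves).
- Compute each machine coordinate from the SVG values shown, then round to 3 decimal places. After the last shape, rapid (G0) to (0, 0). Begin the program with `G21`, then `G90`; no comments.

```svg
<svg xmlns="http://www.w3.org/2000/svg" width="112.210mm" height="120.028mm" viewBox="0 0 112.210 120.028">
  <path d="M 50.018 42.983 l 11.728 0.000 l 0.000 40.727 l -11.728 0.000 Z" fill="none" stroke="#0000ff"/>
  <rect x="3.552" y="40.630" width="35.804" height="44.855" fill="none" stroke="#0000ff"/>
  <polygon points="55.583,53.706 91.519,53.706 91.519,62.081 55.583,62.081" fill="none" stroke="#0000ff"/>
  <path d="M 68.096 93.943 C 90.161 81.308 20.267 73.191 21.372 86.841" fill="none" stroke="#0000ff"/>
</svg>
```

1 u = 1 mm; y_m = 120.028 − y.

[1] `<path>` rectangle, #0000ff→engrave S349 F2267: (50.018,77.045) → (61.746,77.045) → (61.746,36.318) → (50.018,36.318) → (50.018,77.045) (closed)

[2] `<rect>` rectangle, #0000ff→engrave S349 F2267: (3.552,79.398) → (39.356,79.398) → (39.356,34.543) → (3.552,34.543) → (3.552,79.398) (closed)

[3] `<polygon>` rectangle, #0000ff→engrave S349 F2267: (55.583,66.322) → (91.519,66.322) → (91.519,57.947) → (55.583,57.947) → (55.583,66.322) (closed)

[4] `<path>` cubic bezier, #0000ff→engrave S349 F2267: (68.096,26.085) → (71.604,32.986) → (60.863,37.974) → (43.696,40.223) → (27.925,38.903) → (21.372,33.187)

G21
G90
G0 X50.018 Y77.045
M3 S349
G1 X61.746 Y77.045 F2267
G1 X61.746 Y36.318
G1 X50.018 Y36.318
G1 X50.018 Y77.045
M5
G0 X3.552 Y79.398
M3 S349
G1 X39.356 Y79.398 F2267
G1 X39.356 Y34.543
G1 X3.552 Y34.543
G1 X3.552 Y79.398
M5
G0 X55.583 Y66.322
M3 S349
G1 X91.519 Y66.322 F2267
G1 X91.519 Y57.947
G1 X55.583 Y57.947
G1 X55.583 Y66.322
M5
G0 X68.096 Y26.085
M3 S349
G1 X71.604 Y32.986 F2267
G1 X60.863 Y37.974
G1 X43.696 Y40.223
G1 X27.925 Y38.903
G1 X21.372 Y33.187
M5
G0 X0.000 Y0.000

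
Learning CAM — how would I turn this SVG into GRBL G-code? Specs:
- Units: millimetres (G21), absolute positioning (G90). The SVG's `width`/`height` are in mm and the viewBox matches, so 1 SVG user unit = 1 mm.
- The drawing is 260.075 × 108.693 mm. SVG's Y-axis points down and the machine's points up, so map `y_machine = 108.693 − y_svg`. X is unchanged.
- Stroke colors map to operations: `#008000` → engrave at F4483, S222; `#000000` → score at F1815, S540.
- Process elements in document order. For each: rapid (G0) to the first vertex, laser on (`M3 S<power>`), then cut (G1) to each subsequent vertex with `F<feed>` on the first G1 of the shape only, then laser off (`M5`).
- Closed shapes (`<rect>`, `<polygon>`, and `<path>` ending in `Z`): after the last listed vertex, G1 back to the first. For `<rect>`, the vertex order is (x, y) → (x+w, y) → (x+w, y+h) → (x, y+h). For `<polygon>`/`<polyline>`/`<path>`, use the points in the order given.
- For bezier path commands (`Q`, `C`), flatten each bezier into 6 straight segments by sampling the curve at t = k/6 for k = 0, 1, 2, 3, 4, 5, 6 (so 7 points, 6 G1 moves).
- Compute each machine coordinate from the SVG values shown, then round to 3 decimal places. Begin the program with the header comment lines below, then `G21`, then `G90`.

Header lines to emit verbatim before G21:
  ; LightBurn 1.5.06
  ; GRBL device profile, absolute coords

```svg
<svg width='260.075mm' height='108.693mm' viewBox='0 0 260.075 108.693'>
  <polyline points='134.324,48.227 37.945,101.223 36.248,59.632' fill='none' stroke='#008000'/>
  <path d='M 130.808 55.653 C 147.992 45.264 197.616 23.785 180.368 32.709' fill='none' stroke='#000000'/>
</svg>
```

; LightBurn 1.5.06
; GRBL device profile, absolute coords
G21
G90
G0 X134.324 Y60.466
M3 S222
G1 X37.945 Y7.470 F4483
G1 X36.248 Y49.061
M5
G0 X130.808 Y53.040
M3 S540
G1 X141.644 Y58.967 F1815
G1 X155.127 Y65.589
G1 X168.500 Y71.754
G1 X179.004 Y76.310
G1 X183.879 Y78.105
G1 X180.368 Y75.984
M5

Since the viewBox matches the mm dimensions, user units are millimetres directly. The only transform is the Y-flip y_m = 108.693 − y_svg.

Shape 1 is a open polyline drawn with `<polyline>`. Its stroke #008000 means engrave at S222, F4483. After flipping Y the toolpath is (134.324,60.466) → (37.945,7.470) → (36.248,49.061).

Shape 2 is a cubic bezier drawn with `<path>`. Its stroke #000000 means score at S540, F1815. After flipping Y the toolpath is (130.808,53.040) → (141.644,58.967) → (155.127,65.589) → (168.500,71.754) → (179.004,76.310) → (183.879,78.105) → (180.368,75.984).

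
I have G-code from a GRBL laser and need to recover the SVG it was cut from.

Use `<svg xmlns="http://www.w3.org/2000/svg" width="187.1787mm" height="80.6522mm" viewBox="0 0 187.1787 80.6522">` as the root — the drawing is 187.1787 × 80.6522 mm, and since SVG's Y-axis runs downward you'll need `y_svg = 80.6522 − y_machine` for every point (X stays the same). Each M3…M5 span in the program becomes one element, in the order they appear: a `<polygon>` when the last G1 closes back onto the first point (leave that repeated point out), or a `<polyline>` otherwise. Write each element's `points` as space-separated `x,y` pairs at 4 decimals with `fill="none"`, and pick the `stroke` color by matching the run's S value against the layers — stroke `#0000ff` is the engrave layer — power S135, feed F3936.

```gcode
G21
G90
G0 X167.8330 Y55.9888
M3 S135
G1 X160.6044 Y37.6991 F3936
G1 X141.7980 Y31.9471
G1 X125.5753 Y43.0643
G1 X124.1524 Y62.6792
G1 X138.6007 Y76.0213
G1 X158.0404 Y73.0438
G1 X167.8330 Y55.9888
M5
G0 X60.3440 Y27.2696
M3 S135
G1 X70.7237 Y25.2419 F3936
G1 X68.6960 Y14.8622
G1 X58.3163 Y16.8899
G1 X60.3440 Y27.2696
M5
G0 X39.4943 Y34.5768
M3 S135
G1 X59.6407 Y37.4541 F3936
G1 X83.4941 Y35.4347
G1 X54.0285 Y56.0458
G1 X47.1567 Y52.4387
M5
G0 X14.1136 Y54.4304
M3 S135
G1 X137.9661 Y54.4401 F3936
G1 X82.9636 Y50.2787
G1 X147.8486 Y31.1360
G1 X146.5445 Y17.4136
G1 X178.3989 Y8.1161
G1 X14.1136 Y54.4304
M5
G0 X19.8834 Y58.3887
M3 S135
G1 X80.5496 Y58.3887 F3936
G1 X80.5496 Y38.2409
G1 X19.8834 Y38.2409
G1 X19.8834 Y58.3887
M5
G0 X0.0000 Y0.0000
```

<svg xmlns="http://www.w3.org/2000/svg" width="187.1787mm" height="80.6522mm" viewBox="0 0 187.1787 80.6522">
  <polygon points="167.8330,24.6634 160.6044,42.9531 141.7980,48.7051 125.5753,37.5879 124.1524,17.9730 138.6007,4.6309 158.0404,7.6084" fill="none" stroke="#0000ff"/>
  <polygon points="60.3440,53.3826 70.7237,55.4103 68.6960,65.7900 58.3163,63.7623" fill="none" stroke="#0000ff"/>
  <polyline points="39.4943,46.0754 59.6407,43.1981 83.4941,45.2175 54.0285,24.6064 47.1567,28.2135" fill="none" stroke="#0000ff"/>
  <polygon points="14.1136,26.2218 137.9661,26.2121 82.9636,30.3735 147.8486,49.5162 146.5445,63.2386 178.3989,72.5361" fill="none" stroke="#0000ff"/>
  <polygon points="19.8834,22.2635 80.5496,22.2635 80.5496,42.4113 19.8834,42.4113" fill="none" stroke="#0000ff"/>
</svg>

y_svg = 80.6522 − y_m. Every run uses S135, so all elements get stroke `#0000ff` (engrave).

[1] closed run; points: 167.8330,24.6634 160.6044,42.9531 141.7980,48.7051 125.5753,37.5879 124.1524,17.9730 138.6007,4.6309 158.0404,7.6084

[2] closed run; points: 60.3440,53.3826 70.7237,55.4103 68.6960,65.7900 58.3163,63.7623

[3] open run; points: 39.4943,46.0754 59.6407,43.1981 83.4941,45.2175 54.0285,24.6064 47.1567,28.2135

[4] closed run; points: 14.1136,26.2218 137.9661,26.2121 82.9636,30.3735 147.8486,49.5162 146.5445,63.2386 178.3989,72.5361

[5] closed run; points: 19.8834,22.2635 80.5496,22.2635 80.5496,42.4113 19.8834,42.4113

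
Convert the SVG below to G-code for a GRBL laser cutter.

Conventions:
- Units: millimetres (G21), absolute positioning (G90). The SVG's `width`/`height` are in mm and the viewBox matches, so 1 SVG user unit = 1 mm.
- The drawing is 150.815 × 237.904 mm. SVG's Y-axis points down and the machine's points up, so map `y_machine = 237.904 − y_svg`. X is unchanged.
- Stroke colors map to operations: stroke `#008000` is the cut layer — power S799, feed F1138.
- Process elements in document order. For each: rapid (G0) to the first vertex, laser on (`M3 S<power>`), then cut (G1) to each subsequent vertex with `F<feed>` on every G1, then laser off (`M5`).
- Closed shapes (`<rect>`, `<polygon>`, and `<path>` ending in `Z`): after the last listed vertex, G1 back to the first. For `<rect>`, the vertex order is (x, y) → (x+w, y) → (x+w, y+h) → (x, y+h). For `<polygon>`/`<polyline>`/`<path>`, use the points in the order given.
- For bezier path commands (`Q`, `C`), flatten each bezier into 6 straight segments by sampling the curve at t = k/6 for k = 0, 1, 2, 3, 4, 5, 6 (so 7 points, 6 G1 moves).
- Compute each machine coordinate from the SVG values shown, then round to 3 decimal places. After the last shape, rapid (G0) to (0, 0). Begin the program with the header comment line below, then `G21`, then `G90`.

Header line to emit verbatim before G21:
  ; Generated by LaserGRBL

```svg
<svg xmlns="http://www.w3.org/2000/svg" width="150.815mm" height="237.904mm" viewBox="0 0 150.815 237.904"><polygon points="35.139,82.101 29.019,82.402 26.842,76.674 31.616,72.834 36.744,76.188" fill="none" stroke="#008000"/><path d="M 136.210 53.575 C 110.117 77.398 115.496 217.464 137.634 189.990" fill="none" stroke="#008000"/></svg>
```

Since the viewBox matches the mm dimensions, user units are millimetres directly. The only transform is the Y-flip y_m = 237.904 − y_svg.

Shape 1 is a regular polygon drawn with `<polygon>`. Its stroke #008000 means cut at S799, F1138. After flipping Y the toolpath is (35.139,155.803) → (29.019,155.502) → (26.842,161.230) → (31.616,165.070) → (36.744,161.716) → (35.139,155.803), returning to the start.

Shape 2 is a cubic bezier drawn with `<path>`. Its stroke #008000 means cut at S799, F1138. After flipping Y the toolpath is (136.210,184.329) → (125.718,164.044) → (120.063,132.269) → (118.835,96.885) → (121.627,65.776) → (128.030,46.825) → (137.634,47.914).

; Generated by LaserGRBL
G21
G90
G0 X35.139 Y155.803
M3 S799
G1 X29.019 Y155.502 F1138
G1 X26.842 Y161.230 F1138
G1 X31.616 Y165.070 F1138
G1 X36.744 Y161.716 F1138
G1 X35.139 Y155.803 F1138
M5
G0 X136.210 Y184.329
M3 S799
G1 X125.718 Y164.044 F1138
G1 X120.063 Y132.269 F1138
G1 X118.835 Y96.885 F1138
G1 X121.627 Y65.776 F1138
G1 X128.030 Y46.825 F1138
G1 X137.634 Y47.914 F1138
M5
G0 X0.000 Y0.000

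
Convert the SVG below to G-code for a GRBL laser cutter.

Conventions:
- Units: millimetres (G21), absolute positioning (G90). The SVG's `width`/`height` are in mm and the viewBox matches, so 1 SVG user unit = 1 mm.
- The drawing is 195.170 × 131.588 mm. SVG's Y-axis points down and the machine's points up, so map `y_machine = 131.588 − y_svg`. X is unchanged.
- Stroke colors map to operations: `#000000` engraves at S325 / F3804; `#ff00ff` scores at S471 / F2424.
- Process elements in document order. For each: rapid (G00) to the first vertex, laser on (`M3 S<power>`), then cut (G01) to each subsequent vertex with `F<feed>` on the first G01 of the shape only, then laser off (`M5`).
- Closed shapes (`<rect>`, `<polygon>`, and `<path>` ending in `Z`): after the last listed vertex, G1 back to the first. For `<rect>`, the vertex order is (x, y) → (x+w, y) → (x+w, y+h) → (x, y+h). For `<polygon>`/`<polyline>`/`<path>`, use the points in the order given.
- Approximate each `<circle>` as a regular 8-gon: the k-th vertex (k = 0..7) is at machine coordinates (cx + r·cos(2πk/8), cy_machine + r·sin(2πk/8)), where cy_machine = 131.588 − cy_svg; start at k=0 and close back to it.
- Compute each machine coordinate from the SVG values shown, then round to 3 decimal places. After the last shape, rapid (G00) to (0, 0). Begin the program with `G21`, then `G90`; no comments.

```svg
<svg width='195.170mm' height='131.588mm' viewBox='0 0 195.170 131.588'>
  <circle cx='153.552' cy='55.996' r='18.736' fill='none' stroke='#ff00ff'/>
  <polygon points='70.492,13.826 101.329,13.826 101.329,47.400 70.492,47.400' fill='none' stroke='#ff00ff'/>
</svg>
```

G21
G90
G00 X172.288 Y75.592
M3 S471
G01 X166.800 Y88.840 F2424
G01 X153.552 Y94.328
G01 X140.304 Y88.840
G01 X134.816 Y75.592
G01 X140.304 Y62.344
G01 X153.552 Y56.856
G01 X166.800 Y62.344
G01 X172.288 Y75.592
M5
G00 X70.492 Y117.762
M3 S471
G01 X101.329 Y117.762 F2424
G01 X101.329 Y84.188
G01 X70.492 Y84.188
G01 X70.492 Y117.762
M5
G00 X0.000 Y0.000

1 u = 1 mm; y_m = 131.588 − y.

[1] `<circle>` circle, #ff00ff→score S471 F2424: (172.288,75.592) → (166.800,88.840) → (153.552,94.328) → (140.304,88.840) → (134.816,75.592) → (140.304,62.344) → (153.552,56.856) → (166.800,62.344) → (172.288,75.592) (closed)

[2] `<polygon>` rectangle, #ff00ff→score S471 F2424: (70.492,117.762) → (101.329,117.762) → (101.329,84.188) → (70.492,84.188) → (70.492,117.762) (closed)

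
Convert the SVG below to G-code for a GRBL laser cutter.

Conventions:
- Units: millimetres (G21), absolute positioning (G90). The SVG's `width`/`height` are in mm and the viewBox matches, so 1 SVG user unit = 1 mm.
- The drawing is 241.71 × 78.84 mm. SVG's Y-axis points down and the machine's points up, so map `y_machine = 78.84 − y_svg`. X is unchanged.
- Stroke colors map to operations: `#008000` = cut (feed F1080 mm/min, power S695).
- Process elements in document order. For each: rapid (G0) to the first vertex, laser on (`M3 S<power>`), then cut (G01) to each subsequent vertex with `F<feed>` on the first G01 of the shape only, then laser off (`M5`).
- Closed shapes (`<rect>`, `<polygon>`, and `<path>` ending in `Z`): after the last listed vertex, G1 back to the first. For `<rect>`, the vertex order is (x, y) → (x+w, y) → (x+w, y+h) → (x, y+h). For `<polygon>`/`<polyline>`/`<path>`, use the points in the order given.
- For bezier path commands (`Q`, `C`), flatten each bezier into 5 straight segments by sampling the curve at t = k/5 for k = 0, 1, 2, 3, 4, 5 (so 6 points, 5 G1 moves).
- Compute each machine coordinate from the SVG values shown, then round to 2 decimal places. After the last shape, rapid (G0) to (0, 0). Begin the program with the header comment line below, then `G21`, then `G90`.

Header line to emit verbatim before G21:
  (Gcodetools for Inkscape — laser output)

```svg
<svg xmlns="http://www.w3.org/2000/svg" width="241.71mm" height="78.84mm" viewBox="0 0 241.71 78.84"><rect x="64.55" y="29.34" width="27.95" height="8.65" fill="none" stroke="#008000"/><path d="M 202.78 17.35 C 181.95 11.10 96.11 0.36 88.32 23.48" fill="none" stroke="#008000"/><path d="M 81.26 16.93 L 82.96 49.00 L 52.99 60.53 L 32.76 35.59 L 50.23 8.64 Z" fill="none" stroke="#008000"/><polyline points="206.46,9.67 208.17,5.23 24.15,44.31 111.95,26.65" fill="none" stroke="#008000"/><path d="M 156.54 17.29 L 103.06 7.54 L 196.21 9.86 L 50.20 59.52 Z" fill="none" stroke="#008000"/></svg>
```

viewBox `0 0 241.71 78.84` with mm width/height → 1 unit = 1 mm. Flip: y_m = 78.84 − y_svg.

**Shape 1** — `<rect>` rectangle, stroke `#008000` → cut (S695, F1080). Machine vertices: (64.55,49.50) → (92.50,49.50) → (92.50,40.85) → (64.55,40.85) → (64.55,49.50). Closed: final G1 returns to the first vertex.

**Shape 2** — `<path>` cubic bezier, stroke `#008000` → cut (S695, F1080). Control points (SVG): P0=(202.78,17.35), P1=(181.95,11.10), P2=(96.11,0.36), P3=(88.32,23.48); sampled at t=k/5. Machine vertices: (202.78,61.49) → (183.63,65.47) → (155.74,68.69) → (125.98,69.31) → (101.22,65.48) → (88.32,55.36). Open path.

**Shape 3** — `<path>` regular polygon, stroke `#008000` → cut (S695, F1080). Machine vertices: (81.26,61.91) → (82.96,29.84) → (52.99,18.31) → (32.76,43.25) → (50.23,70.20) → (81.26,61.91). Closed: final G1 returns to the first vertex.

**Shape 4** — `<polyline>` open polyline, stroke `#008000` → cut (S695, F1080). Machine vertices: (206.46,69.17) → (208.17,73.61) → (24.15,34.53) → (111.95,52.19). Open path.

**Shape 5** — `<path>` closed polygon, stroke `#008000` → cut (S695, F1080). Machine vertices: (156.54,61.55) → (103.06,71.30) → (196.21,68.98) → (50.20,19.32) → (156.54,61.55). Closed: final G1 returns to the first vertex.

(Gcodetools for Inkscape — laser output)
G21
G90
G0 X64.55 Y49.50
M3 S695
G01 X92.50 Y49.50 F1080
G01 X92.50 Y40.85
G01 X64.55 Y40.85
G01 X64.55 Y49.50
M5
G0 X202.78 Y61.49
M3 S695
G01 X183.63 Y65.47 F1080
G01 X155.74 Y68.69
G01 X125.98 Y69.31
G01 X101.22 Y65.48
G01 X88.32 Y55.36
M5
G0 X81.26 Y61.91
M3 S695
G01 X82.96 Y29.84 F1080
G01 X52.99 Y18.31
G01 X32.76 Y43.25
G01 X50.23 Y70.20
G01 X81.26 Y61.91
M5
G0 X206.46 Y69.17
M3 S695
G01 X208.17 Y73.61 F1080
G01 X24.15 Y34.53
G01 X111.95 Y52.19
M5
G0 X156.54 Y61.55
M3 S695
G01 X103.06 Y71.30 F1080
G01 X196.21 Y68.98
G01 X50.20 Y19.32
G01 X156.54 Y61.55
M5
G0 X0.00 Y0.00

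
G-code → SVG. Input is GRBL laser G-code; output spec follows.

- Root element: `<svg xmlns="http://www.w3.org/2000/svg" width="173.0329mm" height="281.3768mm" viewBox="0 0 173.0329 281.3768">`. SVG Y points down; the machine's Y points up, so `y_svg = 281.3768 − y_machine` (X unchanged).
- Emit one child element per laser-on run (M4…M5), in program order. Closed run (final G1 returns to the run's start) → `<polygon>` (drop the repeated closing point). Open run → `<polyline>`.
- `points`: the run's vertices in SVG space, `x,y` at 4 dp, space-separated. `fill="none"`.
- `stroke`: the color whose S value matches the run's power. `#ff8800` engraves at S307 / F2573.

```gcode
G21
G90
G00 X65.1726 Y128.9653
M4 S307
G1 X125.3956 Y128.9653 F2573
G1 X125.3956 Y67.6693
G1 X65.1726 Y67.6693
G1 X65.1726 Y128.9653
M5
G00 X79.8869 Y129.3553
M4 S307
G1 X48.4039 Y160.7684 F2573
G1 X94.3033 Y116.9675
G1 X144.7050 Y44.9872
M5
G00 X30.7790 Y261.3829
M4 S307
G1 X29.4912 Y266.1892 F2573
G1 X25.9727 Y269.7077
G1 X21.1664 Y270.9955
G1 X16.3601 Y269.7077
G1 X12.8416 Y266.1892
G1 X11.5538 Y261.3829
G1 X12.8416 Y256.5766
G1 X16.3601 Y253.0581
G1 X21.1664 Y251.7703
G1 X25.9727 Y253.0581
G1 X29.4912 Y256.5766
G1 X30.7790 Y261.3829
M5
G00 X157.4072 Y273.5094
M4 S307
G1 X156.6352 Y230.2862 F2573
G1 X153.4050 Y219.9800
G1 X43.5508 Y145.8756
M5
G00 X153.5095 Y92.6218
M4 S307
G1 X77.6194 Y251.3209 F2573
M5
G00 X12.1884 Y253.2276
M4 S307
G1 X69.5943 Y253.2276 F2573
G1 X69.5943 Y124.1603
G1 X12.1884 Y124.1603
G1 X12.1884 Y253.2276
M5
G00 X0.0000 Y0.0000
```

<svg xmlns="http://www.w3.org/2000/svg" width="173.0329mm" height="281.3768mm" viewBox="0 0 173.0329 281.3768">
  <polygon points="65.1726,152.4115 125.3956,152.4115 125.3956,213.7075 65.1726,213.7075" fill="none" stroke="#ff8800"/>
  <polyline points="79.8869,152.0215 48.4039,120.6084 94.3033,164.4093 144.7050,236.3896" fill="none" stroke="#ff8800"/>
  <polygon points="30.7790,19.9939 29.4912,15.1876 25.9727,11.6691 21.1664,10.3813 16.3601,11.6691 12.8416,15.1876 11.5538,19.9939 12.8416,24.8002 16.3601,28.3187 21.1664,29.6065 25.9727,28.3187 29.4912,24.8002" fill="none" stroke="#ff8800"/>
  <polyline points="157.4072,7.8674 156.6352,51.0906 153.4050,61.3968 43.5508,135.5012" fill="none" stroke="#ff8800"/>
  <polyline points="153.5095,188.7550 77.6194,30.0559" fill="none" stroke="#ff8800"/>
  <polygon points="12.1884,28.1492 69.5943,28.1492 69.5943,157.2165 12.1884,157.2165" fill="none" stroke="#ff8800"/>
</svg>

Machine Y-up, SVG Y-down with viewBox height 281.3768, so y_svg = 281.3768 − y_machine; X carries over. Every run uses S307, so all elements get stroke `#ff8800` (engrave).

Run 1: The run returns to its start, so emit a `<polygon>` with points (Y-flipped): 65.1726,152.4115 125.3956,152.4115 125.3956,213.7075 65.1726,213.7075.

Run 2: The run is open, so emit a `<polyline>` with points (Y-flipped): 79.8869,152.0215 48.4039,120.6084 94.3033,164.4093 144.7050,236.3896.

Run 3: The run returns to its start, so emit a `<polygon>` with points (Y-flipped): 30.7790,19.9939 29.4912,15.1876 25.9727,11.6691 21.1664,10.3813 16.3601,11.6691 12.8416,15.1876 11.5538,19.9939 12.8416,24.8002 16.3601,28.3187 21.1664,29.6065 25.9727,28.3187 29.4912,24.8002.

Run 4: The run is open, so emit a `<polyline>` with points (Y-flipped): 157.4072,7.8674 156.6352,51.0906 153.4050,61.3968 43.5508,135.5012.

Run 5: The run is open, so emit a `<polyline>` with points (Y-flipped): 153.5095,188.7550 77.6194,30.0559.

Run 6: The run returns to its start, so emit a `<polygon>` with points (Y-flipped): 12.1884,28.1492 69.5943,28.1492 69.5943,157.2165 12.1884,157.2165.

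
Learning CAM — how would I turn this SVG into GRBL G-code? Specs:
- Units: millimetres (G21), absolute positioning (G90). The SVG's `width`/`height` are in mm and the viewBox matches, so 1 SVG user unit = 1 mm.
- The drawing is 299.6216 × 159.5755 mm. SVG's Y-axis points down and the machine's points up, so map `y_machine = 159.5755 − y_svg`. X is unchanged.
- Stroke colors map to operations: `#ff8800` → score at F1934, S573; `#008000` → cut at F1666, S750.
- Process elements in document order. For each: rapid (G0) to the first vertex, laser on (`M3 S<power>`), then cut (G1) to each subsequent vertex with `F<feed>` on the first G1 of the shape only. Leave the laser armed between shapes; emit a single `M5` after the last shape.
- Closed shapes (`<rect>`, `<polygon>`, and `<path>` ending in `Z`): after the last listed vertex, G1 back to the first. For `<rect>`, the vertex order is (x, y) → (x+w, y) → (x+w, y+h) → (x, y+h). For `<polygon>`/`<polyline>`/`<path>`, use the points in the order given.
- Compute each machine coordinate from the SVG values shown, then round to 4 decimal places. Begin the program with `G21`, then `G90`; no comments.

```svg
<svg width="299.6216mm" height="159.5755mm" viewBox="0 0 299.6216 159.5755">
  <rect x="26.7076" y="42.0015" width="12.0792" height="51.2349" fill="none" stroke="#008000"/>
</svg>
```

viewBox `0 0 299.6216 159.5755` with mm width/height → 1 unit = 1 mm. Flip: y_m = 159.5755 − y_svg.

**Shape 1** — `<rect>` rectangle, stroke `#008000` → cut (S750, F1666). Machine vertices: (26.7076,117.5740) → (38.7868,117.5740) → (38.7868,66.3391) → (26.7076,66.3391) → (26.7076,117.5740). Closed: final G1 returns to the first vertex.

G21
G90
G0 X26.7076 Y117.5740
M3 S750
G1 X38.7868 Y117.5740 F1666
G1 X38.7868 Y66.3391
G1 X26.7076 Y66.3391
G1 X26.7076 Y117.5740
M5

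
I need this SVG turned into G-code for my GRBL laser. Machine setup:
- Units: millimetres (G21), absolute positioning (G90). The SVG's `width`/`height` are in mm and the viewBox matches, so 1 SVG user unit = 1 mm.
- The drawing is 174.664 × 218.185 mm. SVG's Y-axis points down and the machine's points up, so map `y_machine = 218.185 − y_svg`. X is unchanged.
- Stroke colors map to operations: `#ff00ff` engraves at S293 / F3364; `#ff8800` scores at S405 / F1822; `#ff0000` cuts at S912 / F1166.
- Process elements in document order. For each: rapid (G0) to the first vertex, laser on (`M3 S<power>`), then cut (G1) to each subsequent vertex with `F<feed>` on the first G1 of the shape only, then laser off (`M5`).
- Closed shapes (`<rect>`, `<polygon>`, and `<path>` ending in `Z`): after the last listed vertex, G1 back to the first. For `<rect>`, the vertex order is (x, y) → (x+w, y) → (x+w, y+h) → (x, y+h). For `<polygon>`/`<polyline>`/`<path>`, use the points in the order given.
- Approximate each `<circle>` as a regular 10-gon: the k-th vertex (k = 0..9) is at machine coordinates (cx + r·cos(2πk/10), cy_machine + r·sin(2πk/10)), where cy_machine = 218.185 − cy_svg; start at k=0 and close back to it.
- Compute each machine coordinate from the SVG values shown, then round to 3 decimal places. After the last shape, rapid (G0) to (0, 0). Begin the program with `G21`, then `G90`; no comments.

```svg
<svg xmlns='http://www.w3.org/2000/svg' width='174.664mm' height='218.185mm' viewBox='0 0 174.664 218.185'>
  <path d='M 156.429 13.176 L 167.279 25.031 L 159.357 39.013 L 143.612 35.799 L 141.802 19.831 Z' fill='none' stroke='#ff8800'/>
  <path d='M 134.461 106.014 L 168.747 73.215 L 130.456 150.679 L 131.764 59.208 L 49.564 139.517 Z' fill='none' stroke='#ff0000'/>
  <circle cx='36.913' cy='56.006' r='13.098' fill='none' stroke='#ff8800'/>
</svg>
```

viewBox `0 0 174.664 218.185` with mm width/height → 1 unit = 1 mm. Flip: y_m = 218.185 − y_svg.

**Shape 1** — `<path>` regular polygon, stroke `#ff8800` → score (S405, F1822). Machine vertices: (156.429,205.009) → (167.279,193.154) → (159.357,179.172) → (143.612,182.386) → (141.802,198.354) → (156.429,205.009). Closed: final G1 returns to the first vertex.

**Shape 2** — `<path>` closed polygon, stroke `#ff0000` → cut (S912, F1166). Machine vertices: (134.461,112.171) → (168.747,144.970) → (130.456,67.506) → (131.764,158.977) → (49.564,78.668) → (134.461,112.171). Closed: final G1 returns to the first vertex.

**Shape 3** — `<circle>` circle, stroke `#ff8800` → score (S405, F1822). Machine vertices: (50.011,162.179) → (47.510,169.878) → (40.961,174.636) → (32.865,174.636) → (26.316,169.878) → (23.815,162.179) → (26.316,154.480) → (32.865,149.722) → (40.961,149.722) → (47.510,154.480) → (50.011,162.179). Closed: final G1 returns to the first vertex.

G21
G90
G0 X156.429 Y205.009
M3 S405
G1 X167.279 Y193.154 F1822
G1 X159.357 Y179.172
G1 X143.612 Y182.386
G1 X141.802 Y198.354
G1 X156.429 Y205.009
M5
G0 X134.461 Y112.171
M3 S912
G1 X168.747 Y144.970 F1166
G1 X130.456 Y67.506
G1 X131.764 Y158.977
G1 X49.564 Y78.668
G1 X134.461 Y112.171
M5
G0 X50.011 Y162.179
M3 S405
G1 X47.510 Y169.878 F1822
G1 X40.961 Y174.636
G1 X32.865 Y174.636
G1 X26.316 Y169.878
G1 X23.815 Y162.179
G1 X26.316 Y154.480
G1 X32.865 Y149.722
G1 X40.961 Y149.722
G1 X47.510 Y154.480
G1 X50.011 Y162.179
M5
G0 X0.000 Y0.000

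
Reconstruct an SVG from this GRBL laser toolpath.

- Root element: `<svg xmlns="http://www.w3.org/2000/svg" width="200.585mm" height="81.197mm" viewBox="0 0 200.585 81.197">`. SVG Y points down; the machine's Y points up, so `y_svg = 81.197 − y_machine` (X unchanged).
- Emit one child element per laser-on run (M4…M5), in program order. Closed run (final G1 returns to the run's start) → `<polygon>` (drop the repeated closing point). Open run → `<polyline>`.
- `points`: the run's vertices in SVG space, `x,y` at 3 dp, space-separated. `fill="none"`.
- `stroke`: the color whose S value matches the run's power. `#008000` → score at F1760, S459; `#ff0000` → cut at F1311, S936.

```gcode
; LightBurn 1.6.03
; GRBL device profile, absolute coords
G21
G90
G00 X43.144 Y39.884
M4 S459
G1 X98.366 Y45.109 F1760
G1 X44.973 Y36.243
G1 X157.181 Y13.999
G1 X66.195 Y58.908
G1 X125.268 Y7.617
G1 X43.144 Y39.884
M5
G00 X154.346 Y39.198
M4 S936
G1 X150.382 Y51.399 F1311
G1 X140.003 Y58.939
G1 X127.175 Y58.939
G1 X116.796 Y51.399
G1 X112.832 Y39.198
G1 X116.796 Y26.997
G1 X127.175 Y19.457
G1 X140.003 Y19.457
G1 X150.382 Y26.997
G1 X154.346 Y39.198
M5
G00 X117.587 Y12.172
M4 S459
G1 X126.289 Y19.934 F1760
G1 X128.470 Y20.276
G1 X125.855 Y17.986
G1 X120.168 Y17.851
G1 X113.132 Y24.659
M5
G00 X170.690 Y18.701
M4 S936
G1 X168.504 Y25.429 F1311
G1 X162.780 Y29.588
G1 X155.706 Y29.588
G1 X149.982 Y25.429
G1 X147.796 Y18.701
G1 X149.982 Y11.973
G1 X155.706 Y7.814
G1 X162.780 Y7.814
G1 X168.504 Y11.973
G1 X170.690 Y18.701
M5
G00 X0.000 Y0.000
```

Each laser-on run becomes one SVG element. Flip Y back into SVG space with y_svg = 81.197 − y_machine.

Run 1: S459 ⇒ score layer `#008000`. The run returns to its start, so emit a `<polygon>` with points (Y-flipped): 43.144,41.313 98.366,36.088 44.973,44.954 157.181,67.198 66.195,22.289 125.268,73.580.

Run 2: S936 ⇒ cut layer `#ff0000`. The run returns to its start, so emit a `<polygon>` with points (Y-flipped): 154.346,41.999 150.382,29.798 140.003,22.258 127.175,22.258 116.796,29.798 112.832,41.999 116.796,54.200 127.175,61.740 140.003,61.740 150.382,54.200.

Run 3: S459 ⇒ score layer `#008000`. The run is open, so emit a `<polyline>` with points (Y-flipped): 117.587,69.025 126.289,61.263 128.470,60.921 125.855,63.211 120.168,63.346 113.132,56.538.

Run 4: the run's S936 means `#ff0000` (cut). The run returns to its start, so emit a `<polygon>` with points (Y-flipped): 170.690,62.496 168.504,55.768 162.780,51.609 155.706,51.609 149.982,55.768 147.796,62.496 149.982,69.224 155.706,73.383 162.780,73.383 168.504,69.224.

<svg xmlns="http://www.w3.org/2000/svg" width="200.585mm" height="81.197mm" viewBox="0 0 200.585 81.197">
  <polygon points="43.144,41.313 98.366,36.088 44.973,44.954 157.181,67.198 66.195,22.289 125.268,73.580" fill="none" stroke="#008000"/>
  <polygon points="154.346,41.999 150.382,29.798 140.003,22.258 127.175,22.258 116.796,29.798 112.832,41.999 116.796,54.200 127.175,61.740 140.003,61.740 150.382,54.200" fill="none" stroke="#ff0000"/>
  <polyline points="117.587,69.025 126.289,61.263 128.470,60.921 125.855,63.211 120.168,63.346 113.132,56.538" fill="none" stroke="#008000"/>
  <polygon points="170.690,62.496 168.504,55.768 162.780,51.609 155.706,51.609 149.982,55.768 147.796,62.496 149.982,69.224 155.706,73.383 162.780,73.383 168.504,69.224" fill="none" stroke="#ff0000"/>
</svg>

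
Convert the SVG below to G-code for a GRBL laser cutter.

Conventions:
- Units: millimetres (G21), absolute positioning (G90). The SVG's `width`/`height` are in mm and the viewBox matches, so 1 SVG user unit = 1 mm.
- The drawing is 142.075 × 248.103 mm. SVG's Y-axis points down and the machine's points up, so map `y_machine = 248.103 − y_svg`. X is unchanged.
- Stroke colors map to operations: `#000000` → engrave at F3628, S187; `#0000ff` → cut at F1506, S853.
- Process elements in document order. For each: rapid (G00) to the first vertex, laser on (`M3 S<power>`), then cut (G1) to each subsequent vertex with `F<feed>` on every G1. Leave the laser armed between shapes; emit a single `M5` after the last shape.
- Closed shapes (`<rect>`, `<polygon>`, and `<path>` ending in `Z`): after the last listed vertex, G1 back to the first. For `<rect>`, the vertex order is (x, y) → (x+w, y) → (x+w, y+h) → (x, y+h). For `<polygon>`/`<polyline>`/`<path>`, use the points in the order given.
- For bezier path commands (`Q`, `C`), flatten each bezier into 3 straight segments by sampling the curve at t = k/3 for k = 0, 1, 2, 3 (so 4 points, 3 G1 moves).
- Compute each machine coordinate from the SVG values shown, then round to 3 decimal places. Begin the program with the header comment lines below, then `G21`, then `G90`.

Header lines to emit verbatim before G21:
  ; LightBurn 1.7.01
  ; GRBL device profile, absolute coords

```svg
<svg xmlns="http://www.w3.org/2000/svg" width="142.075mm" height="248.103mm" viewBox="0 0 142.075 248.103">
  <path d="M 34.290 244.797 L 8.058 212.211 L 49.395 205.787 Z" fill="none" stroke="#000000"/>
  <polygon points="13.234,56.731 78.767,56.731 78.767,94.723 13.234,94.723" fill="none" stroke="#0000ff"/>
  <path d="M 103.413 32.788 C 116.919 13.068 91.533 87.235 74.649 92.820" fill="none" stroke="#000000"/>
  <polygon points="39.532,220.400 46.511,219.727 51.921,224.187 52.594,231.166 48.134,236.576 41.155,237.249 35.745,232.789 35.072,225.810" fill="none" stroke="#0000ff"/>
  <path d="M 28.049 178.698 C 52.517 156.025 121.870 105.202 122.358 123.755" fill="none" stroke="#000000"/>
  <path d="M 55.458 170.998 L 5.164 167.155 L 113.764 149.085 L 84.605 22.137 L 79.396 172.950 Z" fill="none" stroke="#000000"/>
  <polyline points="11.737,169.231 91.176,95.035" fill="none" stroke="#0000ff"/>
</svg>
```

1 u = 1 mm; y_m = 248.103 − y.

[1] `<path>` regular polygon, #000000→engrave S187 F3628: (34.290,3.306) → (8.058,35.892) → (49.395,42.316) → (34.290,3.306) (closed)

[2] `<polygon>` rectangle, #0000ff→cut S853 F1506: (13.234,191.372) → (78.767,191.372) → (78.767,153.380) → (13.234,153.380) → (13.234,191.372) (closed)

[3] `<path>` cubic bezier, #000000→engrave S187 F3628: (103.413,215.315) → (105.710,209.757) → (92.612,177.711) → (74.649,155.283)

[4] `<polygon>` regular polygon, #0000ff→cut S853 F1506: (39.532,27.703) → (46.511,28.376) → (51.921,23.916) → (52.594,16.937) → (48.134,11.527) → (41.155,10.854) → (35.745,15.314) → (35.072,22.293) → (39.532,27.703) (closed)

[5] `<path>` cubic bezier, #000000→engrave S187 F3628: (28.049,69.405) → (63.266,97.849) → (103.128,123.388) → (122.358,124.348)

[6] `<path>` closed polygon, #000000→engrave S187 F3628: (55.458,77.105) → (5.164,80.948) → (113.764,99.018) → (84.605,225.966) → (79.396,75.153) → (55.458,77.105) (closed)

[7] `<polyline>` line segment, #0000ff→cut S853 F1506: (11.737,78.872) → (91.176,153.068)

; LightBurn 1.7.01
; GRBL device profile, absolute coords
G21
G90
G00 X34.290 Y3.306
M3 S187
G1 X8.058 Y35.892 F3628
G1 X49.395 Y42.316 F3628
G1 X34.290 Y3.306 F3628
G00 X13.234 Y191.372
M3 S853
G1 X78.767 Y191.372 F1506
G1 X78.767 Y153.380 F1506
G1 X13.234 Y153.380 F1506
G1 X13.234 Y191.372 F1506
G00 X103.413 Y215.315
M3 S187
G1 X105.710 Y209.757 F3628
G1 X92.612 Y177.711 F3628
G1 X74.649 Y155.283 F3628
G00 X39.532 Y27.703
M3 S853
G1 X46.511 Y28.376 F1506
G1 X51.921 Y23.916 F1506
G1 X52.594 Y16.937 F1506
G1 X48.134 Y11.527 F1506
G1 X41.155 Y10.854 F1506
G1 X35.745 Y15.314 F1506
G1 X35.072 Y22.293 F1506
G1 X39.532 Y27.703 F1506
G00 X28.049 Y69.405
M3 S187
G1 X63.266 Y97.849 F3628
G1 X103.128 Y123.388 F3628
G1 X122.358 Y124.348 F3628
G00 X55.458 Y77.105
M3 S187
G1 X5.164 Y80.948 F3628
G1 X113.764 Y99.018 F3628
G1 X84.605 Y225.966 F3628
G1 X79.396 Y75.153 F3628
G1 X55.458 Y77.105 F3628
G00 X11.737 Y78.872
M3 S853
G1 X91.176 Y153.068 F1506
M5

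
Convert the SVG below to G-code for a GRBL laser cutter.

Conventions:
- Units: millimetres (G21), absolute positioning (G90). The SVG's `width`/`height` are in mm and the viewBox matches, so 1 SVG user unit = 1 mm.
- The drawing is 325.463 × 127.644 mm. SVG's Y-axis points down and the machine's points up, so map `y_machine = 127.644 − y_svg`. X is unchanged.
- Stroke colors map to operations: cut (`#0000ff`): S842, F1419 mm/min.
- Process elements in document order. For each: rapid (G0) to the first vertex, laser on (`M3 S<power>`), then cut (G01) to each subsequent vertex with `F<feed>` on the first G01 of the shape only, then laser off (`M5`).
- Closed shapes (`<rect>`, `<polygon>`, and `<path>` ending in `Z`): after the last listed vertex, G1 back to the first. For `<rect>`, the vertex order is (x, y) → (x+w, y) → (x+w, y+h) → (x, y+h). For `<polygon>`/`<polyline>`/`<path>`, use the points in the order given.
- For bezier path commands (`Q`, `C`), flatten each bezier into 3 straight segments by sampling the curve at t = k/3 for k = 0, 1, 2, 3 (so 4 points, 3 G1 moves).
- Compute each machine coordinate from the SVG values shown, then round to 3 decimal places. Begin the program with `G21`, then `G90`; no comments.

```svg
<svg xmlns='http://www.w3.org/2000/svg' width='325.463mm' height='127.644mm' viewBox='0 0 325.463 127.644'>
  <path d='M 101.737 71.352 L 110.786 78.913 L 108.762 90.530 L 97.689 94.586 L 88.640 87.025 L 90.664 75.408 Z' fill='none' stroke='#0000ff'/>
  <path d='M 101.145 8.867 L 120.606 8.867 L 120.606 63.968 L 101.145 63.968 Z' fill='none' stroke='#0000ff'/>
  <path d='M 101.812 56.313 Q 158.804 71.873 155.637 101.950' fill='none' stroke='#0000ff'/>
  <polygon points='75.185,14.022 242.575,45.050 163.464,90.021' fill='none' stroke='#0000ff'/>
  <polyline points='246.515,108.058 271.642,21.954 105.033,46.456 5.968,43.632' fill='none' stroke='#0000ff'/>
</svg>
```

G21
G90
G0 X101.737 Y56.292
M3 S842
G01 X110.786 Y48.731 F1419
G01 X108.762 Y37.114
G01 X97.689 Y33.058
G01 X88.640 Y40.619
G01 X90.664 Y52.236
G01 X101.737 Y56.292
M5
G0 X101.145 Y118.777
M3 S842
G01 X120.606 Y118.777 F1419
G01 X120.606 Y63.676
G01 X101.145 Y63.676
G01 X101.145 Y118.777
M5
G0 X101.812 Y71.331
M3 S842
G01 X133.122 Y59.345 F1419
G01 X151.064 Y44.132
G01 X155.637 Y25.694
M5
G0 X75.185 Y113.622
M3 S842
G01 X242.575 Y82.594 F1419
G01 X163.464 Y37.623
G01 X75.185 Y113.622
M5
G0 X246.515 Y19.586
M3 S842
G01 X271.642 Y105.690 F1419
G01 X105.033 Y81.188
G01 X5.968 Y84.012
M5

Since the viewBox matches the mm dimensions, user units are millimetres directly. The only transform is the Y-flip y_m = 127.644 − y_svg.

Shape 1 is a regular polygon drawn with `<path>`. Its stroke #0000ff means cut at S842, F1419. After flipping Y the toolpath is (101.737,56.292) → (110.786,48.731) → (108.762,37.114) → (97.689,33.058) → (88.640,40.619) → (90.664,52.236) → (101.737,56.292), returning to the start.

Shape 2 is a rectangle drawn with `<path>`. Its stroke #0000ff means cut at S842, F1419. After flipping Y the toolpath is (101.145,118.777) → (120.606,118.777) → (120.606,63.676) → (101.145,63.676) → (101.145,118.777), returning to the start.

Shape 3 is a quadratic bezier drawn with `<path>`. Its stroke #0000ff means cut at S842, F1419. After flipping Y the toolpath is (101.812,71.331) → (133.122,59.345) → (151.064,44.132) → (155.637,25.694).

Shape 4 is a closed polygon drawn with `<polygon>`. Its stroke #0000ff means cut at S842, F1419. After flipping Y the toolpath is (75.185,113.622) → (242.575,82.594) → (163.464,37.623) → (75.185,113.622), returning to the start.

Shape 5 is a open polyline drawn with `<polyline>`. Its stroke #0000ff means cut at S842, F1419. After flipping Y the toolpath is (246.515,19.586) → (271.642,105.690) → (105.033,81.188) → (5.968,84.012).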